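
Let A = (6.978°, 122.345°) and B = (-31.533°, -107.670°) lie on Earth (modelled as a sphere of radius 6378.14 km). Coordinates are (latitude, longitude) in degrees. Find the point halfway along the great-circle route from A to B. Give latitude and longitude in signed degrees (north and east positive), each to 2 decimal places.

-26.93°, 178.08°

Central angle δ = 2.2233 rad. Interpolating on the sphere with fraction f = 0.5:
P = [sin((1−f)δ)·A + sin(fδ)·B] / sin δ = 1.1282·A + 1.1282·B in Cartesian coordinates,
giving P = (-0.8910, 0.0298, -0.4530), i.e. latitude -26.93°, longitude 178.08°.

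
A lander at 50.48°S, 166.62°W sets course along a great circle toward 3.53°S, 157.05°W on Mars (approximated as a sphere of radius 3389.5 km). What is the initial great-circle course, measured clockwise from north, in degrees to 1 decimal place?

With φ₁ = -0.8810, φ₂ = -0.0616, Δλ = 0.1670 rad, the forward-azimuth formula gives
θ = atan2( sin Δλ cos φ₂ , cos φ₁ sin φ₂ − sin φ₁ cos φ₂ cos Δλ ) = atan2(0.1659, 0.7200) = 12.98°.
So the initial bearing is 13.0°.

13.0°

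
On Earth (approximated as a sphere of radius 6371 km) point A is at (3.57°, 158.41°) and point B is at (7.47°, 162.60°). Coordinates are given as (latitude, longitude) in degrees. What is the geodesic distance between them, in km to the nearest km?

635 km

Let φ₁ = 0.0623 rad, φ₂ = 0.1304 rad, and Δλ = 0.0731 rad.
cos c = sin φ₁ sin φ₂ + cos φ₁ cos φ₂ cos Δλ = (0.0623)(0.1300) + (0.9981)(0.9915)(0.9973) = 0.99504,
so c = arccos(0.99504) = 0.09965 rad.
Distance = R·c = 6371 × 0.0996 ≈ 635 km.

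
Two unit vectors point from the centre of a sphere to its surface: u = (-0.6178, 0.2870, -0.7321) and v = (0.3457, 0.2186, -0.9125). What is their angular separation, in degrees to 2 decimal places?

u·v = 0.5172; |u| = 1.0000, |v| = 1.0000.
cos θ = (u·v)/(|u||v|) = 0.5172, so θ = 58.85°.

58.85°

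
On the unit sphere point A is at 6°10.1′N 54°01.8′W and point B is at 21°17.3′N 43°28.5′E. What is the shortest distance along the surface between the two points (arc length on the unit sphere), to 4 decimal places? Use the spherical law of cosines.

1.6529

In radians: φ₁ = 0.1077, φ₂ = 0.3716, Δλ = 97.505° = 1.7018 rad.
cos c = sin φ₁ sin φ₂ + cos φ₁ cos φ₂ cos Δλ = (0.1074)(0.3631) + (0.9942)(0.9318)(-0.1306) = -0.08198,
so c = arccos(-0.08198) = 1.65287 rad.
On the unit sphere the arc length equals the central angle: 1.6529.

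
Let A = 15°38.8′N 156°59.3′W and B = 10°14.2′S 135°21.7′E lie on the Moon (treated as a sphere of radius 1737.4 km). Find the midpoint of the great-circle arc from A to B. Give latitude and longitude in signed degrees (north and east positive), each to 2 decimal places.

3.25°, 168.77°

The central angle between A and B is δ = 1.2531 rad.
With f = 0.5, the slerp weights are sin((1−f)δ)/sin δ = 0.6172 and sin(fδ)/sin δ = 0.6172.
Weighted sum of the unit vectors: (0.6172)·(-0.8863,-0.3764,0.2697) + (0.6172)·(-0.7002,0.6914,-0.1777) = (-0.9793, 0.1944, 0.0568).
Converting back: φ = atan2(z, √(x²+y²)) = 3.25°, λ = atan2(y, x) = 168.77°.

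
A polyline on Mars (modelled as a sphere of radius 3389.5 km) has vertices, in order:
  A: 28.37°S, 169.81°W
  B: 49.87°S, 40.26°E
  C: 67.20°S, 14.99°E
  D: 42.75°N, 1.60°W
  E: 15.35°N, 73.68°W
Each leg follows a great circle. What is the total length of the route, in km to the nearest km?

17512 km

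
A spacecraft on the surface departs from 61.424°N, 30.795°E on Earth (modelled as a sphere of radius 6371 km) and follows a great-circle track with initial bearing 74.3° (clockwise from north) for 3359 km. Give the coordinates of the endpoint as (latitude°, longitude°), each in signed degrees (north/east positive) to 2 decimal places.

55.49°, 89.56°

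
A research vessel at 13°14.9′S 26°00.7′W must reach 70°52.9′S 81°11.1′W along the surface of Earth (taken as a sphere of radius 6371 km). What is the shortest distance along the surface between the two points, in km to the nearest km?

Let φ₁ = -0.2312 rad, φ₂ = -1.2371 rad, and Δλ = -0.9630 rad.
cos c = sin φ₁ sin φ₂ + cos φ₁ cos φ₂ cos Δλ = (-0.2292)(-0.9448) + (0.9734)(0.3275)(0.5711) = 0.39860,
so c = arccos(0.39860) = 1.16081 rad.
Distance = R·c = 6371 × 1.1608 ≈ 7396 km.

7396 km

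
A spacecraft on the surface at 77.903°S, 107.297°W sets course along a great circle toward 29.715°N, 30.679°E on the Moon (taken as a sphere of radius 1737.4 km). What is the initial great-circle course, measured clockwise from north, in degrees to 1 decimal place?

132.2°

Δλ = 137.976° = 2.4081 rad.
y = sin Δλ · cos φ₂ = (0.6694)(0.8685) = 0.5814
x = cos φ₁ sin φ₂ − sin φ₁ cos φ₂ cos Δλ = (0.2096)(0.4957) − (-0.9778)(0.8685)(-0.7429) = -0.5270
θ = atan2(y, x) = 132.19°, so the bearing is 132.2°.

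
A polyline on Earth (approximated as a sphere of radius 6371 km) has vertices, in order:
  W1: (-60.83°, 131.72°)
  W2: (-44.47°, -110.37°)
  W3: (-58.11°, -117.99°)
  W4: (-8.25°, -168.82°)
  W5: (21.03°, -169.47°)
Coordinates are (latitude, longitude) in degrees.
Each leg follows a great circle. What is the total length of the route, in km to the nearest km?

Leg W1→W2: central angle 1.1053 rad, distance 7041.7 km.
Leg W2→W3: central angle 0.2518 rad, distance 1604.2 km.
Leg W3→W4: central angle 1.1017 rad, distance 7019.1 km.
Leg W4→W5: central angle 0.5112 rad, distance 3256.6 km.
Total: 7041.7 + 1604.2 + 7019.1 + 3256.6 ≈ 18922 km.

18922 km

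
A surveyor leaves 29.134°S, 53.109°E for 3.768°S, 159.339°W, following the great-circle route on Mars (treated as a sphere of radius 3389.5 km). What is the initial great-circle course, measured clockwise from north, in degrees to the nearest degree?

131°

Δλ = 147.552° = 2.5753 rad.
y = sin Δλ · cos φ₂ = (0.5365)(0.9978) = 0.5354
x = cos φ₁ sin φ₂ − sin φ₁ cos φ₂ cos Δλ = (0.8735)(-0.0657) − (-0.4869)(0.9978)(-0.8439) = -0.4674
θ = atan2(y, x) = 131.12°, so the bearing is 131°.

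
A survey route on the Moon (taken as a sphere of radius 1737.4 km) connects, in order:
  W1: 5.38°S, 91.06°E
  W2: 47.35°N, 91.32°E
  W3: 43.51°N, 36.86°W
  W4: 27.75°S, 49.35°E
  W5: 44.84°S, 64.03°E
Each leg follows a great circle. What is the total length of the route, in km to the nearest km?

Leg W1→W2: central angle 0.9203 rad, distance 1599.0 km.
Leg W2→W3: central angle 1.3667 rad, distance 2374.6 km.
Leg W3→W4: central angle 1.8527 rad, distance 3218.8 km.
Leg W4→W5: central angle 0.3615 rad, distance 628.1 km.
Total: 1599.0 + 2374.6 + 3218.8 + 628.1 ≈ 7820 km.

7820 km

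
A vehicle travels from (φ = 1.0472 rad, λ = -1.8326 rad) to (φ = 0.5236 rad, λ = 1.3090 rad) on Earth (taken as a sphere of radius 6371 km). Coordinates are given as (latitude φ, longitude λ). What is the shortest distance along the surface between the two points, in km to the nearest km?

10008 km

In radians: φ₁ = 1.0472, φ₂ = 0.5236, Δλ = -180.000° = -3.1416 rad.
cos c = sin φ₁ sin φ₂ + cos φ₁ cos φ₂ cos Δλ = (0.8660)(0.5000) + (0.5000)(0.8660)(-1.0000) = 0.00000,
so c = arccos(0.00000) = 1.57079 rad.
Distance = R·c = 6371 × 1.5708 ≈ 10008 km.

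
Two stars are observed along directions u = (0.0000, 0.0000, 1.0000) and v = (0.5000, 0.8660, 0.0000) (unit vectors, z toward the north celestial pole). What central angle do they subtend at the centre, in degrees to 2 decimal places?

90.00°

u·v = 0.0000; |u| = 1.0000, |v| = 1.0000.
cos θ = (u·v)/(|u||v|) = 0.0000, so θ = 90.00°.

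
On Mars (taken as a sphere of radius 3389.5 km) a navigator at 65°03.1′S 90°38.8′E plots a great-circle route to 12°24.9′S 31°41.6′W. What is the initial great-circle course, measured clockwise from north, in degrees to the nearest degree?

236°

Δλ = -122.340° = -2.1352 rad.
y = sin Δλ · cos φ₂ = (-0.8449)(0.9766) = -0.8251
x = cos φ₁ sin φ₂ − sin φ₁ cos φ₂ cos Δλ = (0.4218)(-0.2150) − (-0.9067)(0.9766)(-0.5349) = -0.5644
θ = atan2(y, x) = -124.37°; adding 360° gives 236°.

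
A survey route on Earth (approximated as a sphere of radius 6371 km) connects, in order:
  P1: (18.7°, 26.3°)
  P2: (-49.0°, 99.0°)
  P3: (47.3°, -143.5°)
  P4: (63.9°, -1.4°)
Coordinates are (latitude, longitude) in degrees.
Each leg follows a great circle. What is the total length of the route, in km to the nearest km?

Leg P1→P2: central angle 1.6280 rad, distance 10372.0 km.
Leg P2→P3: central angle 2.4342 rad, distance 15508.5 km.
Leg P3→P4: central angle 1.1323 rad, distance 7214.1 km.
Total: 10372.0 + 15508.5 + 7214.1 ≈ 33095 km.

33095 km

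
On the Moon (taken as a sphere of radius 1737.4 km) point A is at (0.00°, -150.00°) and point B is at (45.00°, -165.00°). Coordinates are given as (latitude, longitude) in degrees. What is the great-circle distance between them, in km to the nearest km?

With latitudes φ₁ = 0.000°, φ₂ = 45.000° and longitude difference Δλ = -15.000°:
cos c = sin φ₁ sin φ₂ + cos φ₁ cos φ₂ cos Δλ = (0.0000)(0.7071) + (1.0000)(0.7071)(0.9659) = 0.68301,
so c = arccos(0.68301) = 0.81892 rad.
Distance = R·c = 1737.4 × 0.8189 ≈ 1423 km.

1423 km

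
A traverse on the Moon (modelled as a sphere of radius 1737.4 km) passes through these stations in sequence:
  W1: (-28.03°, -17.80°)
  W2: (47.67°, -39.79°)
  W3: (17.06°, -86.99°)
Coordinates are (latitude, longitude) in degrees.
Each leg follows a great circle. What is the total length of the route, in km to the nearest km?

Leg W1→W2: central angle 1.3656 rad, distance 2372.6 km.
Leg W2→W3: central angle 0.8576 rad, distance 1489.9 km.
Total: 2372.6 + 1489.9 ≈ 3863 km.

3863 km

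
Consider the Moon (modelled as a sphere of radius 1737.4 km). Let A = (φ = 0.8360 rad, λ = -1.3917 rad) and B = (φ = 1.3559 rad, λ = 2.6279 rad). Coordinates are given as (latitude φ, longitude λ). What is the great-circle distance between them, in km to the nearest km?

With latitudes φ₁ = 47.899°, φ₂ = 77.687° and longitude difference Δλ = -129.694°:
cos c = sin φ₁ sin φ₂ + cos φ₁ cos φ₂ cos Δλ = (0.7420)(0.9770) + (0.6704)(0.2132)(-0.6387) = 0.63359,
so c = arccos(0.63359) = 0.88461 rad.
Distance = R·c = 1737.4 × 0.8846 ≈ 1537 km.

1537 km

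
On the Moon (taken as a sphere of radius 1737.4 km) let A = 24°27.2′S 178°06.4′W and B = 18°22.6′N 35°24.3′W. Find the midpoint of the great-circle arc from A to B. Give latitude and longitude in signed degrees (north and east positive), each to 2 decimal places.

-9.41°, -103.23°

Central angle δ = 2.5282 rad. Interpolating on the sphere with fraction f = 0.5:
P = [sin((1−f)δ)·A + sin(fδ)·B] / sin δ = 1.6562·A + 1.6562·B in Cartesian coordinates,
giving P = (-0.2257, -0.9604, -0.1634), i.e. latitude -9.41°, longitude -103.23°.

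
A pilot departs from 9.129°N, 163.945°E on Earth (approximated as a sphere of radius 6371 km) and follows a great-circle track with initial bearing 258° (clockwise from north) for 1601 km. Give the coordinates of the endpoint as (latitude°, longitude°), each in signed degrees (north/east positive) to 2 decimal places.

Angular distance δ = d/R = 1601/6371 = 0.25129 rad; initial bearing θ = 4.5029 rad.
sin φ₂ = sin φ₁ cos δ + cos φ₁ sin δ cos θ = (0.1587)(0.9686) + (0.9873)(0.2487)(-0.2079) = 0.1026, so φ₂ = 5.89°.
Δλ = atan2(sin θ sin δ cos φ₁, cos δ − sin φ₁ sin φ₂) = atan2(-0.2401, 0.9523) = -14.153°.
λ₂ = 163.945° − 14.153° = 149.79°.

5.89°, 149.79°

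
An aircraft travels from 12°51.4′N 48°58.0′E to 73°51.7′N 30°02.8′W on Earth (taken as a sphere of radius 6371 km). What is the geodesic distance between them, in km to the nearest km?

Let φ₁ = 0.2244 rad, φ₂ = 1.2891 rad, and Δλ = -1.3790 rad.
Haversine: a = sin²(Δφ/2) + cos φ₁ cos φ₂ sin²(Δλ/2) = 0.2576 + (0.9749)(0.2780)(0.4047) = 0.36731.
Central angle c = 2·arcsin(√a) = 1.30219 rad.
Distance = R·c = 6371 × 1.3022 ≈ 8296 km.

8296 km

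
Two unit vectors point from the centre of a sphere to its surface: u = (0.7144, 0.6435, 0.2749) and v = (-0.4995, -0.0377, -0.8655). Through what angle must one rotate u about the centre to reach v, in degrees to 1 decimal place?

128.2°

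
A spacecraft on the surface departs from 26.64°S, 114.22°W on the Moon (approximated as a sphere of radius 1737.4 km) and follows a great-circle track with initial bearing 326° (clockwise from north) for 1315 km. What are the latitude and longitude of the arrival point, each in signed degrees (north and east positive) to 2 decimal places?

Angular distance δ = d/R = 1315/1737.4 = 0.75688 rad; initial bearing θ = 5.6898 rad.
sin φ₂ = sin φ₁ cos δ + cos φ₁ sin δ cos θ = (-0.4484)(0.7270) + (0.8938)(0.6867)(0.8290) = 0.1829, so φ₂ = 10.54°.
Δλ = atan2(sin θ sin δ cos φ₁, cos δ − sin φ₁ sin φ₂) = atan2(-0.3432, 0.8090) = -22.989°.
λ₂ = -114.220° − 22.989° = -137.21°.

10.54°, -137.21°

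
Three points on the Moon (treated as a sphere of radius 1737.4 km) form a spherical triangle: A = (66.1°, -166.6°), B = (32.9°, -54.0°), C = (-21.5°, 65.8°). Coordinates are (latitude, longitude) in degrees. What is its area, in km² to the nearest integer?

7612620 km²

Side lengths (central angles): a = 2.1985, b = 2.1713, c = 1.1962 rad; semiperimeter s = 2.7830.
By l'Huilier's theorem, tan(E/4) = √[tan(s/2) tan((s−a)/2) tan((s−b)/2) tan((s−c)/2)], giving spherical excess E = 2.5219 rad.
Area = E·R² = 2.5219 × (1737.4)² ≈ 7612620 km².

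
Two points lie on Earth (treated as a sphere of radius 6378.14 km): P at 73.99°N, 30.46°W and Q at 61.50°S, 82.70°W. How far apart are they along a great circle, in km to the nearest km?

With latitudes φ₁ = 73.990°, φ₂ = -61.500° and longitude difference Δλ = -52.240°:
Haversine: a = sin²(Δφ/2) + cos φ₁ cos φ₂ sin²(Δλ/2) = 0.8566 + (0.2758)(0.4772)(0.1938) = 0.88207.
Central angle c = 2·arcsin(√a) = 2.44051 rad.
Distance = R·c = 6378.14 × 2.4405 ≈ 15566 km.

15566 km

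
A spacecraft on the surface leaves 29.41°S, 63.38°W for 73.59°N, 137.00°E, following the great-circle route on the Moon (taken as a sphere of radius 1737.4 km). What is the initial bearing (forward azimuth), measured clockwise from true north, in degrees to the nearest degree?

With φ₁ = -0.5133, φ₂ = 1.2844, Δλ = -2.7859 rad, the forward-azimuth formula gives
θ = atan2( sin Δλ cos φ₂ , cos φ₁ sin φ₂ − sin φ₁ cos φ₂ cos Δλ ) = atan2(-0.0984, 0.7056) = -7.94°.
Adding 360° brings this into [0°, 360°): 352°.

352°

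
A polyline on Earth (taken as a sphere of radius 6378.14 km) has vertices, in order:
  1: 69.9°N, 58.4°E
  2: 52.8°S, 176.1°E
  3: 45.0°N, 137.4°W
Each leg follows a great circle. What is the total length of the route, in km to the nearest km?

Leg 1→2: central angle 2.5766 rad, distance 16434.0 km.
Leg 2→3: central angle 1.8431 rad, distance 11755.5 km.
Total: 16434.0 + 11755.5 ≈ 28190 km.

28190 km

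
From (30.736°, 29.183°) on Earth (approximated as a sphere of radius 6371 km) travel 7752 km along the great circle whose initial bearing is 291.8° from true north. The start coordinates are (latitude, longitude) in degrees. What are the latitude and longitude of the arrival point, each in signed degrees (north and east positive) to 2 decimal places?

Angular distance δ = d/R = 7752/6371 = 1.21676 rad; initial bearing θ = 5.0929 rad.
sin φ₂ = sin φ₁ cos δ + cos φ₁ sin δ cos θ = (0.5111)(0.3467) + (0.8595)(0.9380)(0.3714) = 0.4766, so φ₂ = 28.46°.
Δλ = atan2(sin θ sin δ cos φ₁, cos δ − sin φ₁ sin φ₂) = atan2(-0.7486, 0.1031) = -82.158°.
λ₂ = 29.183° − 82.158° = -52.97°.

28.46°, -52.97°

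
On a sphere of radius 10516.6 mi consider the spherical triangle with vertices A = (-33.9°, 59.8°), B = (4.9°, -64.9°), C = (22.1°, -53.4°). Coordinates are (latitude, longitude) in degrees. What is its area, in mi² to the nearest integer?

Side lengths (central angles): a = 0.3576, b = 2.1092, c = 2.1158 rad; semiperimeter s = 2.2913.
By l'Huilier's theorem, tan(E/4) = √[tan(s/2) tan((s−a)/2) tan((s−b)/2) tan((s−c)/2)], giving spherical excess E = 0.6360 rad.
Area = E·R² = 0.6360 × (10516.6)² ≈ 70339090 mi².

70339090 mi²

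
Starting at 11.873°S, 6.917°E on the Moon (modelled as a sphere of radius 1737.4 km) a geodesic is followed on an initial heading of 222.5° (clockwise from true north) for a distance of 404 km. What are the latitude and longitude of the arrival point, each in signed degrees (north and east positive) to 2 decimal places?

-21.50°, -2.72°

Angular distance δ = d/R = 404/1737.4 = 0.23253 rad; initial bearing θ = 3.8834 rad.
sin φ₂ = sin φ₁ cos δ + cos φ₁ sin δ cos θ = (-0.2057)(0.9731) + (0.9786)(0.2304)(-0.7373) = -0.3665, so φ₂ = -21.50°.
Δλ = atan2(sin θ sin δ cos φ₁, cos δ − sin φ₁ sin φ₂) = atan2(-0.1524, 0.8977) = -9.632°.
λ₂ = 6.917° − 9.632° = -2.72°.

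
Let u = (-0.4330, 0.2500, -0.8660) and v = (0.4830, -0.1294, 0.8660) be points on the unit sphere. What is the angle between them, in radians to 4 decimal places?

3.0109 rad

u·v = -0.9914; |u| = 1.0000, |v| = 1.0000.
cos θ = (u·v)/(|u||v|) = -0.9915, so θ = 3.0109 rad.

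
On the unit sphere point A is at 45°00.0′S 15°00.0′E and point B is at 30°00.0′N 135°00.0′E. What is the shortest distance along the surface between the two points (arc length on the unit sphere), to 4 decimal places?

2.2913

Let φ₁ = -0.7854 rad, φ₂ = 0.5236 rad, and Δλ = 2.0944 rad.
cos c = sin φ₁ sin φ₂ + cos φ₁ cos φ₂ cos Δλ = (-0.7071)(0.5000) + (0.7071)(0.8660)(-0.5000) = -0.65974,
so c = arccos(-0.65974) = 2.29127 rad.
On the unit sphere the arc length equals the central angle: 2.2913.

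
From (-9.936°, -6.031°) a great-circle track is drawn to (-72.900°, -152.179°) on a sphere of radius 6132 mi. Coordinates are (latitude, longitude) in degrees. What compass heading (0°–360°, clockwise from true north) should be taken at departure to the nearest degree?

With φ₁ = -0.1734, φ₂ = -1.2723, Δλ = -2.5508 rad, the forward-azimuth formula gives
θ = atan2( sin Δλ cos φ₂ , cos φ₁ sin φ₂ − sin φ₁ cos φ₂ cos Δλ ) = atan2(-0.1638, -0.9836) = -170.55°.
Adding 360° brings this into [0°, 360°): 189°.

189°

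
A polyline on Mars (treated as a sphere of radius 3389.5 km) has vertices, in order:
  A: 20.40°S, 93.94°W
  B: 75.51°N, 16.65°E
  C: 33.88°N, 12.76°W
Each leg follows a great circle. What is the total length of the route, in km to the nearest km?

Leg A→B: central angle 2.0042 rad, distance 6793.2 km.
Leg B→C: central angle 0.7660 rad, distance 2596.4 km.
Total: 6793.2 + 2596.4 ≈ 9390 km.

9390 km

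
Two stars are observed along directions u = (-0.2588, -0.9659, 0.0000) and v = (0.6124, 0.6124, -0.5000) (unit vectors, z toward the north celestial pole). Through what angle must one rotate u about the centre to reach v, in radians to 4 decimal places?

u·v = -0.7500; |u| = 1.0000, |v| = 1.0000.
cos θ = (u·v)/(|u||v|) = -0.7500, so θ = 2.4189 rad.

2.4189 rad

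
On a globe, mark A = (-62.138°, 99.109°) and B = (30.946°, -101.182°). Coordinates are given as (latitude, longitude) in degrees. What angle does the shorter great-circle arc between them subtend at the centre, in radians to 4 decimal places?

2.5509 rad

Let φ₁ = -1.0845 rad, φ₂ = 0.5401 rad, and Δλ = 2.7874 rad.
cos c = sin φ₁ sin φ₂ + cos φ₁ cos φ₂ cos Δλ = (-0.8841)(0.5142) + (0.4673)(0.8577)(-0.9379) = -0.83056,
so c = arccos(-0.83056) = 2.55091 rad.
So the angular separation is 2.5509 rad.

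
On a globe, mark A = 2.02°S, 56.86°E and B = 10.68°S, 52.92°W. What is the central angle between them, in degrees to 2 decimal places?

With latitudes φ₁ = -2.020°, φ₂ = -10.680° and longitude difference Δλ = -109.780°:
Haversine: a = sin²(Δφ/2) + cos φ₁ cos φ₂ sin²(Δλ/2) = 0.0057 + (0.9994)(0.9827)(0.6692) = 0.66290.
Central angle c = 2·arcsin(√a) = 1.90266 rad.
So the angular separation is 109.01°.

109.01°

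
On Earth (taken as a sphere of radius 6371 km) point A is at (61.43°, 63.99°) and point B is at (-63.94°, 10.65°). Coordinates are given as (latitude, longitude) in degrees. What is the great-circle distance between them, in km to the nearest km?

14630 km

In radians: φ₁ = 1.0722, φ₂ = -1.1160, Δλ = -53.340° = -0.9310 rad.
cos c = sin φ₁ sin φ₂ + cos φ₁ cos φ₂ cos Δλ = (0.8782)(-0.8983) + (0.4782)(0.4393)(0.5971) = -0.66351,
so c = arccos(-0.66351) = 2.29629 rad.
Distance = R·c = 6371 × 2.2963 ≈ 14630 km.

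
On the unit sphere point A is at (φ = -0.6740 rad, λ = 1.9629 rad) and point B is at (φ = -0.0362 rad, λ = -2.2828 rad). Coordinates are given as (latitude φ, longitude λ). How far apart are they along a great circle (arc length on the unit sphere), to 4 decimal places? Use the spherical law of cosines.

Let φ₁ = -0.6740 rad, φ₂ = -0.0362 rad, and Δλ = 2.0375 rad.
cos c = sin φ₁ sin φ₂ + cos φ₁ cos φ₂ cos Δλ = (-0.6241)(-0.0362) + (0.7813)(0.9993)(-0.4499) = -0.32873,
so c = arccos(-0.32873) = 1.90575 rad.
On the unit sphere the arc length equals the central angle: 1.9058.

1.9058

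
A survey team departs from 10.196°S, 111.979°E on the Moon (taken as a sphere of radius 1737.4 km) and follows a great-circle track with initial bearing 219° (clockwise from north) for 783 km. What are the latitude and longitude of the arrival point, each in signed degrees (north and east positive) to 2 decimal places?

-29.50°, 93.62°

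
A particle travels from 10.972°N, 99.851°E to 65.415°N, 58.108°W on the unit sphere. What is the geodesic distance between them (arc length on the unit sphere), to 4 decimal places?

1.7778

With latitudes φ₁ = 10.972°, φ₂ = 65.415° and longitude difference Δλ = -157.959°:
Haversine: a = sin²(Δφ/2) + cos φ₁ cos φ₂ sin²(Δλ/2) = 0.2092 + (0.9817)(0.4160)(0.9635) = 0.60276.
Central angle c = 2·arcsin(√a) = 1.77778 rad.
On the unit sphere the arc length equals the central angle: 1.7778.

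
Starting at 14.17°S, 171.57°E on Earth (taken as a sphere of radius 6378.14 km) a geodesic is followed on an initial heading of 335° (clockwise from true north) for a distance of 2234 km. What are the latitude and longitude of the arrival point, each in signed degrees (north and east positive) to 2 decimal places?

4.11°, 163.21°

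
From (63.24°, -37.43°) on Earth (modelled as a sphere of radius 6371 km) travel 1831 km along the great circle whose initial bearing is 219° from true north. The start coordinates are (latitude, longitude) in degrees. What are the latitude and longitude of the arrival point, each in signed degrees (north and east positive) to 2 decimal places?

Angular distance δ = d/R = 1831/6371 = 0.28740 rad; initial bearing θ = 3.8223 rad.
sin φ₂ = sin φ₁ cos δ + cos φ₁ sin δ cos θ = (0.8929)(0.9590) + (0.4503)(0.2835)(-0.7771) = 0.7571, so φ₂ = 49.21°.
Δλ = atan2(sin θ sin δ cos φ₁, cos δ − sin φ₁ sin φ₂) = atan2(-0.0803, 0.2830) = -15.846°.
λ₂ = -37.430° − 15.846° = -53.28°.

49.21°, -53.28°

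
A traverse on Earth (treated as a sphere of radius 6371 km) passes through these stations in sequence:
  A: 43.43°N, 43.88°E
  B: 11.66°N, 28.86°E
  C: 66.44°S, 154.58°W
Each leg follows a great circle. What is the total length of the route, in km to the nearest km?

Leg A→B: central angle 0.5991 rad, distance 3816.6 km.
Leg B→C: central angle 2.1846 rad, distance 13918.3 km.
Total: 3816.6 + 13918.3 ≈ 17735 km.

17735 km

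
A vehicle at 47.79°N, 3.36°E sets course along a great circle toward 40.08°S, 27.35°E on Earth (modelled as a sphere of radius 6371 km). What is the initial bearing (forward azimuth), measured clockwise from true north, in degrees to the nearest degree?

With φ₁ = 0.8341, φ₂ = -0.6995, Δλ = 0.4187 rad, the forward-azimuth formula gives
θ = atan2( sin Δλ cos φ₂ , cos φ₁ sin φ₂ − sin φ₁ cos φ₂ cos Δλ ) = atan2(0.3111, -0.9504) = 161.87°.
So the initial bearing is 162°.

162°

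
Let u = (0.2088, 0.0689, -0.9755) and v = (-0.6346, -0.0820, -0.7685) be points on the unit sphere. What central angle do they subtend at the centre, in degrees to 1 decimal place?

52.3°

u·v = 0.6115; |u| = 1.0000, |v| = 1.0000.
cos θ = (u·v)/(|u||v|) = 0.6115, so θ = 52.3°.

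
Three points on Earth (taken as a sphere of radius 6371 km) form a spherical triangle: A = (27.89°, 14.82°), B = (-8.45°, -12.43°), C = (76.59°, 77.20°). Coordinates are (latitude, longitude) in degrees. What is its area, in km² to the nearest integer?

9745797 km²

Side lengths (central angles): a = 1.7127, b = 0.9884, c = 0.7834 rad; semiperimeter s = 1.7423.
By l'Huilier's theorem, tan(E/4) = √[tan(s/2) tan((s−a)/2) tan((s−b)/2) tan((s−c)/2)], giving spherical excess E = 0.2401 rad.
Area = E·R² = 0.2401 × (6371)² ≈ 9745797 km².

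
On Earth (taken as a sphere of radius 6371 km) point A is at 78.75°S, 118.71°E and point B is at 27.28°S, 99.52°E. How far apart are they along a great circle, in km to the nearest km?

Let φ₁ = -1.3744 rad, φ₂ = -0.4761 rad, and Δλ = -0.3349 rad.
Haversine: a = sin²(Δφ/2) + cos φ₁ cos φ₂ sin²(Δλ/2) = 0.1885 + (0.1951)(0.8888)(0.0278) = 0.19336.
Central angle c = 2·arcsin(√a) = 0.91058 rad.
Distance = R·c = 6371 × 0.9106 ≈ 5801 km.

5801 km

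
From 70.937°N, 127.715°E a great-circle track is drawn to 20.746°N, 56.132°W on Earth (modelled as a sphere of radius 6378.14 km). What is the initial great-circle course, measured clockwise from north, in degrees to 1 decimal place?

Δλ = 176.153° = 3.0744 rad.
y = sin Δλ · cos φ₂ = (0.0671)(0.9352) = 0.0627
x = cos φ₁ sin φ₂ − sin φ₁ cos φ₂ cos Δλ = (0.3266)(0.3542) − (0.9452)(0.9352)(-0.9977) = 0.9976
θ = atan2(y, x) = 3.60°, so the bearing is 3.6°.

3.6°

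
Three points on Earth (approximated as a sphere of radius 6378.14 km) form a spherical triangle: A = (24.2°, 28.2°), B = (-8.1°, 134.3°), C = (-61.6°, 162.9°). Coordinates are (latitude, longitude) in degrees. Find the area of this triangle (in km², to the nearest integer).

68262155 km²

Side lengths (central angles): a = 1.0035, b = 2.2993, c = 1.8841 rad; semiperimeter s = 2.5934.
By l'Huilier's theorem, tan(E/4) = √[tan(s/2) tan((s−a)/2) tan((s−b)/2) tan((s−c)/2)], giving spherical excess E = 1.6780 rad.
Area = E·R² = 1.6780 × (6378.14)² ≈ 68262155 km².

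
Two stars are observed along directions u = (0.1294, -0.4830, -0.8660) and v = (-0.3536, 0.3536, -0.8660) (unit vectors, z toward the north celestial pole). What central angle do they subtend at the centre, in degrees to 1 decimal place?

57.8°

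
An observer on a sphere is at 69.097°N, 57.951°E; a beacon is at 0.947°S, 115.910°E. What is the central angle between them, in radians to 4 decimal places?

1.3961 rad

In radians: φ₁ = 1.2060, φ₂ = -0.0165, Δλ = 57.959° = 1.0116 rad.
Haversine: a = sin²(Δφ/2) + cos φ₁ cos φ₂ sin²(Δλ/2) = 0.3294 + (0.3568)(0.9999)(0.2347) = 0.41309.
Central angle c = 2·arcsin(√a) = 1.39609 rad.
So the angular separation is 1.3961 rad.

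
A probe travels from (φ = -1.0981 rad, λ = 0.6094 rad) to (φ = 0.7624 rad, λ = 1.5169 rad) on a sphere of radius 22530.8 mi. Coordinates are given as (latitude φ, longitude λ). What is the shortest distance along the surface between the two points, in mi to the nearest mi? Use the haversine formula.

In radians: φ₁ = -1.0981, φ₂ = 0.7624, Δλ = 51.996° = 0.9075 rad.
Haversine: a = sin²(Δφ/2) + cos φ₁ cos φ₂ sin²(Δλ/2) = 0.6428 + (0.4553)(0.7232)(0.1921) = 0.70610.
Central angle c = 2·arcsin(√a) = 1.99566 rad.
Distance = R·c = 22530.8 × 1.9957 ≈ 44964 mi.

44964 mi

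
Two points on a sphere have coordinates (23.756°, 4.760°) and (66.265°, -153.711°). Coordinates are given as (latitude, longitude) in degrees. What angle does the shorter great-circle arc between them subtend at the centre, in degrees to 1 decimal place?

In radians: φ₁ = 0.4146, φ₂ = 1.1565, Δλ = -158.471° = -2.7658 rad.
Haversine: a = sin²(Δφ/2) + cos φ₁ cos φ₂ sin²(Δλ/2) = 0.1314 + (0.9153)(0.4025)(0.9651) = 0.48697.
Central angle c = 2·arcsin(√a) = 1.54472 rad.
So the angular separation is 88.5°.

88.5°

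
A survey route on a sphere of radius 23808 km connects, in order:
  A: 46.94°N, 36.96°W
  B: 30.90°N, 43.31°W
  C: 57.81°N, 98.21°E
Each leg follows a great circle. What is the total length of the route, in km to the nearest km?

42536 km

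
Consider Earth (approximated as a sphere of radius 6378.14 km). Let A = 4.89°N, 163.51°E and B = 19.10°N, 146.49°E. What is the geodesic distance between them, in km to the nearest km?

With latitudes φ₁ = 4.890°, φ₂ = 19.100° and longitude difference Δλ = -17.020°:
Haversine: a = sin²(Δφ/2) + cos φ₁ cos φ₂ sin²(Δλ/2) = 0.0153 + (0.9964)(0.9449)(0.0219) = 0.03592.
Central angle c = 2·arcsin(√a) = 0.38134 rad.
Distance = R·c = 6378.14 × 0.3813 ≈ 2432 km.

2432 km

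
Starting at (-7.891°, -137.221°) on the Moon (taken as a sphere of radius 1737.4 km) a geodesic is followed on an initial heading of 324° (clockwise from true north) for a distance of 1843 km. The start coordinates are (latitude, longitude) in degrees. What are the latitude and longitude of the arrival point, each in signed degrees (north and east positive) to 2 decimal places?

Angular distance δ = d/R = 1843/1737.4 = 1.06078 rad; initial bearing θ = 5.6549 rad.
sin φ₂ = sin φ₁ cos δ + cos φ₁ sin δ cos θ = (-0.1373)(0.4882) + (0.9905)(0.8727)(0.8090) = 0.6323, so φ₂ = 39.22°.
Δλ = atan2(sin θ sin δ cos φ₁, cos δ − sin φ₁ sin φ₂) = atan2(-0.5081, 0.5750) = -41.467°.
λ₂ = -137.221° − 41.467° = -178.69°.

39.22°, -178.69°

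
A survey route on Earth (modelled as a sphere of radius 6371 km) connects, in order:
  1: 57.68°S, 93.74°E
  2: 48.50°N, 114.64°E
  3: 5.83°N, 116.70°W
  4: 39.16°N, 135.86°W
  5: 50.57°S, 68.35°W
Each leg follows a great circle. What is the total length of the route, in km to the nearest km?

Leg 1→2: central angle 1.8775 rad, distance 11961.9 km.
Leg 2→3: central angle 1.9132 rad, distance 12188.8 km.
Leg 3→4: central angle 0.6554 rad, distance 4175.7 km.
Leg 4→5: central angle 1.8748 rad, distance 11944.6 km.
Total: 11961.9 + 12188.8 + 4175.7 + 11944.6 ≈ 40271 km.

40271 km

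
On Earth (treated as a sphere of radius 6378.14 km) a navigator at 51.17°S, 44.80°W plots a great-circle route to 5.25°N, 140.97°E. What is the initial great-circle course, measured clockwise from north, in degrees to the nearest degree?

With φ₁ = -0.8931, φ₂ = 0.0916, Δλ = -3.0409 rad, the forward-azimuth formula gives
θ = atan2( sin Δλ cos φ₂ , cos φ₁ sin φ₂ − sin φ₁ cos φ₂ cos Δλ ) = atan2(-0.1001, -0.7144) = -172.02°.
Adding 360° brings this into [0°, 360°): 188°.

188°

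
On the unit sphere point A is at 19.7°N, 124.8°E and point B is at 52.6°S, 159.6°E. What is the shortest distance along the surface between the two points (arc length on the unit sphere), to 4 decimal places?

1.3676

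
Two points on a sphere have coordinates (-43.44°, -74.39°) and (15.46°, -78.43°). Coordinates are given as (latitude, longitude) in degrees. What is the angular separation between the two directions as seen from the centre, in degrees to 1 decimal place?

Let φ₁ = -0.7582 rad, φ₂ = 0.2698 rad, and Δλ = -0.0705 rad.
Haversine: a = sin²(Δφ/2) + cos φ₁ cos φ₂ sin²(Δλ/2) = 0.2417 + (0.7261)(0.9638)(0.0012) = 0.24260.
Central angle c = 2·arcsin(√a) = 1.03003 rad.
So the angular separation is 59.0°.

59.0°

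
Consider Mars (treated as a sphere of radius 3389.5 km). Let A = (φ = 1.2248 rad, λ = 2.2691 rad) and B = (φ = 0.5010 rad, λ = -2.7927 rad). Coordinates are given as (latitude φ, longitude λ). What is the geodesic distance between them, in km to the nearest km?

Let φ₁ = 1.2248 rad, φ₂ = 0.5010 rad, and Δλ = 1.2214 rad.
cos c = sin φ₁ sin φ₂ + cos φ₁ cos φ₂ cos Δλ = (0.9407)(0.4803) + (0.3391)(0.8771)(0.3423) = 0.55367,
so c = arccos(0.55367) = 0.98403 rad.
Distance = R·c = 3389.5 × 0.9840 ≈ 3335 km.

3335 km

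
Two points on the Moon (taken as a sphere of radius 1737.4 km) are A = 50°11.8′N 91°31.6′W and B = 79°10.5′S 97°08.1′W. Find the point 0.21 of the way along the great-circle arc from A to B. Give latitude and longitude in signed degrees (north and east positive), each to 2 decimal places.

Central angle δ = 2.2587 rad. Interpolating on the sphere with fraction f = 0.21:
P = [sin((1−f)δ)·A + sin(fδ)·B] / sin δ = 1.2650·A + 0.5912·B in Cartesian coordinates,
giving P = (-0.0354, -0.9197, 0.3911), i.e. latitude 23.02°, longitude -92.20°.

23.02°, -92.20°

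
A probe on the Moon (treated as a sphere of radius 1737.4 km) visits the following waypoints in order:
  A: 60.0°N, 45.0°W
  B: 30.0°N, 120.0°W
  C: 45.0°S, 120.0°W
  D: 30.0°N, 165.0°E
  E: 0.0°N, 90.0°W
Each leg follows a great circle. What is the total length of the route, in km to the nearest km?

Leg A→B: central angle 0.9943 rad, distance 1727.5 km.
Leg B→C: central angle 1.3090 rad, distance 2274.3 km.
Leg C→D: central angle 1.7671 rad, distance 3070.2 km.
Leg D→E: central angle 1.7969 rad, distance 3121.9 km.
Total: 1727.5 + 2274.3 + 3070.2 + 3121.9 ≈ 10194 km.

10194 km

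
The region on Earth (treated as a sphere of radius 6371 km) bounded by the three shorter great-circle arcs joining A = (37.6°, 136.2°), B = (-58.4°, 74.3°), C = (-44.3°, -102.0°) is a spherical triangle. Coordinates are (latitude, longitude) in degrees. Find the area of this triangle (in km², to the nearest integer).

Side lengths (central angles): a = 1.3483, b = 2.3817, c = 1.9009 rad; semiperimeter s = 2.8155.
By l'Huilier's theorem, tan(E/4) = √[tan(s/2) tan((s−a)/2) tan((s−b)/2) tan((s−c)/2)], giving spherical excess E = 2.6266 rad.
Area = E·R² = 2.6266 × (6371)² ≈ 106613439 km².

106613439 km²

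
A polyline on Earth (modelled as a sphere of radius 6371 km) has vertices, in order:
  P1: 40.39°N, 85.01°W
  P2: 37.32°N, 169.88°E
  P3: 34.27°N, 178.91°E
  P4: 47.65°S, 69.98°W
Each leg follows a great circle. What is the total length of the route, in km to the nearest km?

Leg P1→P2: central angle 1.3336 rad, distance 8496.5 km.
Leg P2→P3: central angle 0.1384 rad, distance 881.7 km.
Leg P3→P4: central angle 2.2353 rad, distance 14241.0 km.
Total: 8496.5 + 881.7 + 14241.0 ≈ 23619 km.

23619 km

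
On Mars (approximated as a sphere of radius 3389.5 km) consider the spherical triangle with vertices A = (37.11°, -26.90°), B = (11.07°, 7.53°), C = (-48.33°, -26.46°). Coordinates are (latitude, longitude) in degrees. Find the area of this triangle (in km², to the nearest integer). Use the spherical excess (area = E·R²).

Side lengths (central angles): a = 1.1619, b = 1.4912, c = 0.7054 rad; semiperimeter s = 1.6793.
By l'Huilier's theorem, tan(E/4) = √[tan(s/2) tan((s−a)/2) tan((s−b)/2) tan((s−c)/2)], giving spherical excess E = 0.4831 rad.
Area = E·R² = 0.4831 × (3389.5)² ≈ 5549660 km².

5549660 km²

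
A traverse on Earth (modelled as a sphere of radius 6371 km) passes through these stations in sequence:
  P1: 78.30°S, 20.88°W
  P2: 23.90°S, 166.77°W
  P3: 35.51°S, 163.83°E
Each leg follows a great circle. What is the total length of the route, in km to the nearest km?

Leg P1→P2: central angle 1.3251 rad, distance 8442.3 km.
Leg P2→P3: central angle 0.4871 rad, distance 3103.3 km.
Total: 8442.3 + 3103.3 ≈ 11546 km.

11546 km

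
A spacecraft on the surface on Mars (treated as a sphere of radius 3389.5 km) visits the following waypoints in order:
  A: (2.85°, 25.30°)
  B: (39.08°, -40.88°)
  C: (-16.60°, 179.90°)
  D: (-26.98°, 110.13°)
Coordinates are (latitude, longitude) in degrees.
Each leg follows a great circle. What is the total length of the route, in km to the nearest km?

16134 km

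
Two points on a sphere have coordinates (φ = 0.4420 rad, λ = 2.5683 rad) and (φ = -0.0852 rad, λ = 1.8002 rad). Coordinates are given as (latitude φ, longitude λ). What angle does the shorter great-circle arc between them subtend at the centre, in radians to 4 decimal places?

0.9130 rad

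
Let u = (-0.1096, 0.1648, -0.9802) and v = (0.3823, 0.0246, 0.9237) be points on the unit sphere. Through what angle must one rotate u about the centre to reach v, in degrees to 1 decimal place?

160.6°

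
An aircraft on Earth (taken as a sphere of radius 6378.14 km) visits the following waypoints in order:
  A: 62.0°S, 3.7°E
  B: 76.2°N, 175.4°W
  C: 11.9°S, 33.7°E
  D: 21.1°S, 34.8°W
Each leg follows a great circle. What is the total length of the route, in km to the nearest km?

Leg A→B: central angle 2.8937 rad, distance 18456.4 km.
Leg B→C: central angle 1.9869 rad, distance 12672.7 km.
Leg C→D: central angle 1.1496 rad, distance 7332.6 km.
Total: 18456.4 + 12672.7 + 7332.6 ≈ 38462 km.

38462 km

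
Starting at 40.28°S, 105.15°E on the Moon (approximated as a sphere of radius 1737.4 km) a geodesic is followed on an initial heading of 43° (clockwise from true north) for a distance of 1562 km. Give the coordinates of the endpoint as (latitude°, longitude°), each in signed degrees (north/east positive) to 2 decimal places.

Angular distance δ = d/R = 1562/1737.4 = 0.89904 rad; initial bearing θ = 0.7505 rad.
sin φ₂ = sin φ₁ cos δ + cos φ₁ sin δ cos θ = (-0.6465)(0.6224) + (0.7629)(0.7827)(0.7314) = 0.0344, so φ₂ = 1.97°.
Δλ = atan2(sin θ sin δ cos φ₁, cos δ − sin φ₁ sin φ₂) = atan2(0.4072, 0.6446) = 32.285°.
λ₂ = 105.150° + 32.285° = 137.44°.

1.97°, 137.44°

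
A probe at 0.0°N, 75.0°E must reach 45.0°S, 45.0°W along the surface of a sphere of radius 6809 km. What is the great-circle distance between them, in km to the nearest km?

13156 km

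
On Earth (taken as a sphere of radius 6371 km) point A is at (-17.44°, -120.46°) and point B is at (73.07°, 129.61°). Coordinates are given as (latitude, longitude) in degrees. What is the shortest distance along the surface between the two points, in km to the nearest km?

With latitudes φ₁ = -17.440°, φ₂ = 73.070° and longitude difference Δλ = -109.930°:
cos c = sin φ₁ sin φ₂ + cos φ₁ cos φ₂ cos Δλ = (-0.2997)(0.9567) + (0.9540)(0.2912)(-0.3409) = -0.38142,
so c = arccos(-0.38142) = 1.96213 rad.
Distance = R·c = 6371 × 1.9621 ≈ 12501 km.

12501 km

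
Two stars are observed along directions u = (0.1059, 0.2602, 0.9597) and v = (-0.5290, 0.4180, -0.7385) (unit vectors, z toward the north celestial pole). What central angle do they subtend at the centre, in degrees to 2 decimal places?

u·v = -0.6560; |u| = 1.0000, |v| = 1.0000.
cos θ = (u·v)/(|u||v|) = -0.6560, so θ = 131.00°.

131.00°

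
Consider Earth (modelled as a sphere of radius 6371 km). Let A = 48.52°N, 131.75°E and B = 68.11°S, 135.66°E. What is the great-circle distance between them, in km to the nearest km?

12973 km

In radians: φ₁ = 0.8468, φ₂ = -1.1887, Δλ = 3.910° = 0.0682 rad.
cos c = sin φ₁ sin φ₂ + cos φ₁ cos φ₂ cos Δλ = (0.7492)(-0.9279) + (0.6624)(0.3728)(0.9977) = -0.44880,
so c = arccos(-0.44880) = 2.03622 rad.
Distance = R·c = 6371 × 2.0362 ≈ 12973 km.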